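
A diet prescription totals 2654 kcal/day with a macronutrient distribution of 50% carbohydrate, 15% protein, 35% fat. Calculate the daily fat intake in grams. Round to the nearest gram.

103 g/day

Fat energy = 35% × 2654 = 928.9 kcal.
At 9 kcal/g: 928.9 ÷ 9 = 103.2111 g.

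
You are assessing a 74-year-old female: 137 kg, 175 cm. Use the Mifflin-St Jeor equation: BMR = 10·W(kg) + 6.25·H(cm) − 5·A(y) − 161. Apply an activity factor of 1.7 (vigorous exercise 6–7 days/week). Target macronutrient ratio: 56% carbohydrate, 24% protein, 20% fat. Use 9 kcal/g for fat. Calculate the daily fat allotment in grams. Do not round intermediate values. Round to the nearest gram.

Mifflin-St Jeor (female): BMR = 10(137) + 6.25(175) − 5(74) − 161 = 1370 + 1093.75 − 370 − 161 = 1932.75 kcal/day.
TEE = 1932.75 × 1.7 = 3285.675 kcal/day.
Fat energy = 20% × 3285.675 = 657.135 kcal.
Fat = 657.135 ÷ 9 kcal/g = 73.015 g.

73 g/day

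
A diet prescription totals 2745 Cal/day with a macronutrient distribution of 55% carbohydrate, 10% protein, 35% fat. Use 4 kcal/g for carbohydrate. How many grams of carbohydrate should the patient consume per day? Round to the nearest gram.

Carbohydrate energy = 55% × 2745 = 1509.75 kcal.
At 4 kcal/g: 1509.75 ÷ 4 = 377.4375 g.

377 g/day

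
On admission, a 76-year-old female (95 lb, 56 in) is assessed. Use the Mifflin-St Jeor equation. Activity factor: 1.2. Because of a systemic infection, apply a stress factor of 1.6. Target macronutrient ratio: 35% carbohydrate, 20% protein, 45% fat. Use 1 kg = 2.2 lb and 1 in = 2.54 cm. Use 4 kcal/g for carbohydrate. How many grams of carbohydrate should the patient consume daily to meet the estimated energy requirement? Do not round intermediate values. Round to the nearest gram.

131 g/day

Convert to metric: weight = 95 ÷ 2.2 = 43.1818 kg; height = 56 × 2.54 = 142.24 cm.
Mifflin-St Jeor (female): BMR = 10(43.1818) + 6.25(142.24) − 5(76) − 161 = 431.8182 + 889 − 380 − 161 = 779.8182 kcal/day.
TEE = 779.8182 × 1.2 = 935.7818 kcal/day.
With stress factor 1.6: 935.7818 × 1.6 = 1497.2509 kcal/day.
Carbohydrate energy = 35% × 1497.2509 = 524.0378 kcal.
Carbohydrate = 524.0378 ÷ 4 kcal/g = 131.0095 g.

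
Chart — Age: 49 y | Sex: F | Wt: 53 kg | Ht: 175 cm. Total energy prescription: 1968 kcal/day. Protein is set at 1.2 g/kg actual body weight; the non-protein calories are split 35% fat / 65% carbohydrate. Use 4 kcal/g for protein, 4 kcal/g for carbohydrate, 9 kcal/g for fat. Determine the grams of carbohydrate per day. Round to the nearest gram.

Protein = 1.2 × 53 = 63.6 g → 63.6 × 4 = 254.4 kcal.
Non-protein calories = 1968 − 254.4 = 1713.6 kcal.
Fat: 35% × 1713.6 = 599.76 kcal; carbohydrate: 1113.84 kcal.
Carbohydrate: 1113.84 kcal ÷ 4 kcal/g = 278.46 g.

278 g/day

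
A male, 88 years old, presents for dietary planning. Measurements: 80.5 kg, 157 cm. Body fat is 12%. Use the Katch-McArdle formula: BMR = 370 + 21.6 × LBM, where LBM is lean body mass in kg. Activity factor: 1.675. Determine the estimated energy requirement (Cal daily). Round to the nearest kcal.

LBM = 80.5 × (1 − 0.12) = 70.84 kg. Katch-McArdle: BMR = 370 + 21.6 × 70.84 = 1900.144 kcal/day.
TEE = BMR × activity factor = 1900.144 × 1.675 = 3182.7412 kcal/day.

3183 Cal daily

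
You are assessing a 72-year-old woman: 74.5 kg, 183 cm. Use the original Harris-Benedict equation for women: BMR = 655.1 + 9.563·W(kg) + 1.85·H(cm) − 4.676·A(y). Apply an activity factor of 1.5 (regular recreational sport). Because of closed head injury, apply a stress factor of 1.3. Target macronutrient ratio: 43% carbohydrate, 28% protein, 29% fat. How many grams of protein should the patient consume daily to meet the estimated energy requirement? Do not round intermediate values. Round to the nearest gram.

187 g/day

Harris-Benedict: BMR = 655.1 + 9.563(74.5) + 1.85(183) − 4.676(72) = 1369.4215 kcal/day.
TEE = 1369.4215 × 1.5 = 2054.1323 kcal/day.
With stress factor 1.3: 2054.1323 × 1.3 = 2670.3719 kcal/day.
Protein energy = 28% × 2670.3719 = 747.7041 kcal.
Protein = 747.7041 ÷ 4 kcal/g = 186.926 g.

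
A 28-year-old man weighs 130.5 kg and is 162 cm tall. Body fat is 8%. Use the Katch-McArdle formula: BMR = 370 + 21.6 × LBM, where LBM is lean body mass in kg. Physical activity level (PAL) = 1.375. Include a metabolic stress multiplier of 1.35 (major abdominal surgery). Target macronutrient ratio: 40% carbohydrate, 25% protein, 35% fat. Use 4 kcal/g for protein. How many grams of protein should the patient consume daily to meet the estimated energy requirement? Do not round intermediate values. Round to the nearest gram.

344 g/day

LBM = 130.5 × (1 − 0.08) = 120.06 kg. Katch-McArdle: BMR = 370 + 21.6 × 120.06 = 2963.296 kcal/day.
TEE = 2963.296 × 1.375 = 4074.532 kcal/day.
With stress factor 1.35: 4074.532 × 1.35 = 5500.6182 kcal/day.
Protein energy = 25% × 5500.6182 = 1375.1546 kcal.
Protein = 1375.1546 ÷ 4 kcal/g = 343.7886 g.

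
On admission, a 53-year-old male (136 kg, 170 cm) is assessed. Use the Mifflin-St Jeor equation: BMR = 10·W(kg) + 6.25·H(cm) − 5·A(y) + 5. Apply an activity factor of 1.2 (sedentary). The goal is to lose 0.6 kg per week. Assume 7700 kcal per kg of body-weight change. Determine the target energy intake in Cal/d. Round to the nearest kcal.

1935 Cal/d

Mifflin-St Jeor (male): BMR = 10(136) + 6.25(170) − 5(53) + 5 = 1360 + 1062.5 − 265 + 5 = 2162.5 kcal/day.
TEE = 2162.5 × 1.2 = 2595 kcal/day.
Required daily deficit = 0.6 × 7700 ÷ 7 = 660 kcal/day.
Target intake = 2595 − 660 = 1935 kcal/day.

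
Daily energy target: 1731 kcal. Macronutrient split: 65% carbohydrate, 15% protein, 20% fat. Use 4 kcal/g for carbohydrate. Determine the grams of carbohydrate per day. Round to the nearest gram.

281 g/day

Carbohydrate energy = 65% × 1731 = 1125.15 kcal.
At 4 kcal/g: 1125.15 ÷ 4 = 281.2875 g.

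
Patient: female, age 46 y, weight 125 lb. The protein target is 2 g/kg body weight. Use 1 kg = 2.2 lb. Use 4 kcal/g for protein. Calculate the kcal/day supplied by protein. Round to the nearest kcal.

455 kcal/day

Weight in kg = 125 ÷ 2.2 = 56.8182 kg.
Protein = 2 g/kg × 56.8182 kg = 113.6364 g/day.
Protein energy = 113.6364 g × 4 kcal/g = 454.5455 kcal/day.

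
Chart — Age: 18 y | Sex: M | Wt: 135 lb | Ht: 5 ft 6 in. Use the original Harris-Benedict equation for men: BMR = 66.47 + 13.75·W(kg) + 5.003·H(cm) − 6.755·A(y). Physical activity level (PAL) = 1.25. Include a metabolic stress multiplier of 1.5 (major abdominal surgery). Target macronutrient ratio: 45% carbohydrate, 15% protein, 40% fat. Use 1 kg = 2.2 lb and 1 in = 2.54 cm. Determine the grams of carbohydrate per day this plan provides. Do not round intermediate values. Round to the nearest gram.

Convert to metric: weight = 135 ÷ 2.2 = 61.3636 kg; height = (5×12 + 6) × 2.54 = 66 × 2.54 = 167.64 cm.
Harris-Benedict: BMR = 66.47 + 13.75(61.3636) + 5.003(167.64) − 6.755(18) = 1627.3329 kcal/day.
TEE = 1627.3329 × 1.25 = 2034.1662 kcal/day.
With stress factor 1.5: 2034.1662 × 1.5 = 3051.2492 kcal/day.
Carbohydrate energy = 45% × 3051.2492 = 1373.0622 kcal.
Carbohydrate = 1373.0622 ÷ 4 kcal/g = 343.2655 g.

343 g/day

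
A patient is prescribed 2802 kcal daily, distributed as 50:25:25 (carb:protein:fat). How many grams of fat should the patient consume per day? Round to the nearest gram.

78 g/day

Fat energy = 25% × 2802 = 700.5 kcal.
At 9 kcal/g: 700.5 ÷ 9 = 77.8333 g.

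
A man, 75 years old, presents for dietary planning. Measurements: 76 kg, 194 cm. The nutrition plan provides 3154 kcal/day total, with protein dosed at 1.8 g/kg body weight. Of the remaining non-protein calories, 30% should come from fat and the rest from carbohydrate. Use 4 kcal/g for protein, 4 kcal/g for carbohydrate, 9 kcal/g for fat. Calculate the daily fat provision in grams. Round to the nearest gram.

Protein = 1.8 × 76 = 136.8 g → 136.8 × 4 = 547.2 kcal.
Non-protein calories = 3154 − 547.2 = 2606.8 kcal.
Fat: 30% × 2606.8 = 782.04 kcal; carbohydrate: 1824.76 kcal.
Fat: 782.04 kcal ÷ 9 kcal/g = 86.8933 g.

87 g/day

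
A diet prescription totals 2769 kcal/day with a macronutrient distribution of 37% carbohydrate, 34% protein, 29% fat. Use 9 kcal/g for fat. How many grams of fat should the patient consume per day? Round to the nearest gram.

Fat energy = 29% × 2769 = 803.01 kcal.
At 9 kcal/g: 803.01 ÷ 9 = 89.2233 g.

89 g/day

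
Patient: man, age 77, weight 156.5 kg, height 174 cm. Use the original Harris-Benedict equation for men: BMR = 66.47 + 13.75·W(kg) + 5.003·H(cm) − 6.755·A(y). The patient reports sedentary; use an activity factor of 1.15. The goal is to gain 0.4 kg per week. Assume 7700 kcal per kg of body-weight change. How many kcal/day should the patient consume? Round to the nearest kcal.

3394 kcal/day

Harris-Benedict: BMR = 66.47 + 13.75(156.5) + 5.003(174) − 6.755(77) = 2568.732 kcal/day.
TEE = 2568.732 × 1.15 = 2954.0418 kcal/day.
Required daily surplus = 0.4 × 7700 ÷ 7 = 440 kcal/day.
Target intake = 2954.0418 + 440 = 3394.0418 kcal/day.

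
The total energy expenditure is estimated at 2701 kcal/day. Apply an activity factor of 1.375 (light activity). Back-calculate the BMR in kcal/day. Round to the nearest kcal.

1964 kcal/day

BMR = TEE ÷ activity factor = 2701 ÷ 1.375 = 1964.3636 kcal/day.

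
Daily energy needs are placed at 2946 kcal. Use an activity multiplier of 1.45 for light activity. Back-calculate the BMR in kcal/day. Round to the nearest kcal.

BMR = TEE ÷ activity factor = 2946 ÷ 1.45 = 2031.7241 kcal/day.

2032 kcal/day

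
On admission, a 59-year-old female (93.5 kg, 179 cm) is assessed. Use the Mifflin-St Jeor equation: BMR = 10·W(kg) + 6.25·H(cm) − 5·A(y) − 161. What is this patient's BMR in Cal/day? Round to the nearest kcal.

1598 Cal/day

Mifflin-St Jeor (female): BMR = 10(93.5) + 6.25(179) − 5(59) − 161 = 935 + 1118.75 − 295 − 161 = 1597.75 kcal/day.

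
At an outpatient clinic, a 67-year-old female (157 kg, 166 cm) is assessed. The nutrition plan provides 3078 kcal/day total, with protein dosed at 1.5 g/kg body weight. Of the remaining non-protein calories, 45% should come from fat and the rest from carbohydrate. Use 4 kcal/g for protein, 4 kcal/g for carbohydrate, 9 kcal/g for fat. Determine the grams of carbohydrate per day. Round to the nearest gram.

Protein = 1.5 × 157 = 235.5 g → 235.5 × 4 = 942 kcal.
Non-protein calories = 3078 − 942 = 2136 kcal.
Fat: 45% × 2136 = 961.2 kcal; carbohydrate: 1174.8 kcal.
Carbohydrate: 1174.8 kcal ÷ 4 kcal/g = 293.7 g.

294 g/day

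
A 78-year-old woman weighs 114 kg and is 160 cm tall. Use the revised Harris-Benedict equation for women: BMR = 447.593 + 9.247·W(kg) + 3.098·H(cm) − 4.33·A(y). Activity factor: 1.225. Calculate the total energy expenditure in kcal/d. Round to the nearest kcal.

2033 kcal/d

Harris-Benedict: BMR = 447.593 + 9.247(114) + 3.098(160) − 4.33(78) = 1659.691 kcal/day.
TEE = BMR × activity factor = 1659.691 × 1.225 = 2033.1215 kcal/day.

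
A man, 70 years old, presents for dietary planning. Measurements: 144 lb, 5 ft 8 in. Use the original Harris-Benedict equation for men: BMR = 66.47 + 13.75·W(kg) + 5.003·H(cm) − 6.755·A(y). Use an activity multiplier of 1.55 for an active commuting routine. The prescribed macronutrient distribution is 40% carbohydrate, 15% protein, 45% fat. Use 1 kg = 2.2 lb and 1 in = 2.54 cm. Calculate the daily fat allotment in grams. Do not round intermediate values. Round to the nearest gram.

105 g/day

Convert to metric: weight = 144 ÷ 2.2 = 65.4545 kg; height = (5×12 + 8) × 2.54 = 68 × 2.54 = 172.72 cm.
Harris-Benedict: BMR = 66.47 + 13.75(65.4545) + 5.003(172.72) − 6.755(70) = 1357.7382 kcal/day.
TEE = 1357.7382 × 1.55 = 2104.4941 kcal/day.
Fat energy = 45% × 2104.4941 = 947.0224 kcal.
Fat = 947.0224 ÷ 9 kcal/g = 105.2247 g.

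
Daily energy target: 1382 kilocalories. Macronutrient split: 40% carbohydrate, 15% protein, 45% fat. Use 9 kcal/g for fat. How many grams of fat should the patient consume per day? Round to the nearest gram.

Fat energy = 45% × 1382 = 621.9 kcal.
At 9 kcal/g: 621.9 ÷ 9 = 69.1 g.

69 g/day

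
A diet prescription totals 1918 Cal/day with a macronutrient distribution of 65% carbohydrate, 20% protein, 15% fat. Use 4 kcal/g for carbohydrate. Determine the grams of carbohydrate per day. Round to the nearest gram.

Carbohydrate energy = 65% × 1918 = 1246.7 kcal.
At 4 kcal/g: 1246.7 ÷ 4 = 311.675 g.

312 g/day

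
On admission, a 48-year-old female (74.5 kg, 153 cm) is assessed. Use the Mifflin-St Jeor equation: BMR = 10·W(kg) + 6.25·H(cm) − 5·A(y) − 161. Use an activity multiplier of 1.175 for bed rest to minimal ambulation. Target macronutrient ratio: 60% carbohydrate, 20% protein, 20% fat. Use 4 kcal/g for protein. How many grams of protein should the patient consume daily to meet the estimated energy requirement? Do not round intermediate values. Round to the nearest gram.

76 g/day

Mifflin-St Jeor (female): BMR = 10(74.5) + 6.25(153) − 5(48) − 161 = 745 + 956.25 − 240 − 161 = 1300.25 kcal/day.
TEE = 1300.25 × 1.175 = 1527.7938 kcal/day.
Protein energy = 20% × 1527.7938 = 305.5588 kcal.
Protein = 305.5588 ÷ 4 kcal/g = 76.3897 g.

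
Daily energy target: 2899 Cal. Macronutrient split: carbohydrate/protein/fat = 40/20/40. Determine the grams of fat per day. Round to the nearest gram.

Fat energy = 40% × 2899 = 1159.6 kcal.
At 9 kcal/g: 1159.6 ÷ 9 = 128.8444 g.

129 g/day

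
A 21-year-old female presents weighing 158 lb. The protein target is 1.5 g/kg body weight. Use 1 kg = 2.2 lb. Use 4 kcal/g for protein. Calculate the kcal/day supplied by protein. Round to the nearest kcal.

431 kcal/day

Weight in kg = 158 ÷ 2.2 = 71.8182 kg.
Protein = 1.5 g/kg × 71.8182 kg = 107.7273 g/day.
Protein energy = 107.7273 g × 4 kcal/g = 430.9091 kcal/day.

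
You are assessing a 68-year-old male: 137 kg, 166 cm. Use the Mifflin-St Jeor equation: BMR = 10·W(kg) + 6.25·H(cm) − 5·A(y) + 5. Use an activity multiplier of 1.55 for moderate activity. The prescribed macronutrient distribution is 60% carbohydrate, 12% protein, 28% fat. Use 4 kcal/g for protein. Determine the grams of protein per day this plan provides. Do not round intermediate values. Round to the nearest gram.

96 g/day

Mifflin-St Jeor (male): BMR = 10(137) + 6.25(166) − 5(68) + 5 = 1370 + 1037.5 − 340 + 5 = 2072.5 kcal/day.
TEE = 2072.5 × 1.55 = 3212.375 kcal/day.
Protein energy = 12% × 3212.375 = 385.485 kcal.
Protein = 385.485 ÷ 4 kcal/g = 96.3713 g.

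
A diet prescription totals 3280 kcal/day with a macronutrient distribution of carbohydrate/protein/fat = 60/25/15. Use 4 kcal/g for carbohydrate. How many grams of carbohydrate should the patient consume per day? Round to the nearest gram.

492 g/day

Carbohydrate energy = 60% × 3280 = 1968 kcal.
At 4 kcal/g: 1968 ÷ 4 = 492 g.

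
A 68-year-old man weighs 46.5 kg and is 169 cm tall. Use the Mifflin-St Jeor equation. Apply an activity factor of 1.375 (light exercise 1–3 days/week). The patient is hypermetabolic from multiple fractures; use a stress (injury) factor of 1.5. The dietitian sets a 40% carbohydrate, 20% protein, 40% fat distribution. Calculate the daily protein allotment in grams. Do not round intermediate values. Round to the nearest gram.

Mifflin-St Jeor (male): BMR = 10(46.5) + 6.25(169) − 5(68) + 5 = 465 + 1056.25 − 340 + 5 = 1186.25 kcal/day.
TEE = 1186.25 × 1.375 = 1631.0938 kcal/day.
With stress factor 1.5: 1631.0938 × 1.5 = 2446.6406 kcal/day.
Protein energy = 20% × 2446.6406 = 489.3281 kcal.
Protein = 489.3281 ÷ 4 kcal/g = 122.332 g.

122 g/day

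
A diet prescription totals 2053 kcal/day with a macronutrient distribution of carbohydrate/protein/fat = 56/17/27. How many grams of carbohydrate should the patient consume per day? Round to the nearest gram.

287 g/day

Carbohydrate energy = 56% × 2053 = 1149.68 kcal.
At 4 kcal/g: 1149.68 ÷ 4 = 287.42 g.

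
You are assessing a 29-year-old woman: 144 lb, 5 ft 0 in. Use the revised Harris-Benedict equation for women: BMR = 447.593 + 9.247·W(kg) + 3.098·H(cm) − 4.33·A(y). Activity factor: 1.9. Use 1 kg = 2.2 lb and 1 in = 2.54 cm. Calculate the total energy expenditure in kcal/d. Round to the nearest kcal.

Convert to metric: weight = 144 ÷ 2.2 = 65.4545 kg; height = (5×12 + 0) × 2.54 = 60 × 2.54 = 152.4 cm.
Harris-Benedict: BMR = 447.593 + 9.247(65.4545) + 3.098(152.4) − 4.33(29) = 1399.4164 kcal/day.
TEE = BMR × activity factor = 1399.4164 × 1.9 = 2658.8911 kcal/day.

2659 kcal/d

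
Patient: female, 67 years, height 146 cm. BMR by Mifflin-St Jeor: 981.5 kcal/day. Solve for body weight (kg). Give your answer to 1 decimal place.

981.5 = 10·W + 6.25(146) − 5(67) − 161
10·W = 981.5 − 416.5 = 565, so W = 56.5 kg.

56.5 kg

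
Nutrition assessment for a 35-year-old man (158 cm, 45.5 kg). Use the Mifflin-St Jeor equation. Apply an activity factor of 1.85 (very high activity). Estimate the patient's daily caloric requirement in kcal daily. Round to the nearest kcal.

2354 kcal daily

Mifflin-St Jeor (male): BMR = 10(45.5) + 6.25(158) − 5(35) + 5 = 455 + 987.5 − 175 + 5 = 1272.5 kcal/day.
TEE = BMR × activity factor = 1272.5 × 1.85 = 2354.125 kcal/day.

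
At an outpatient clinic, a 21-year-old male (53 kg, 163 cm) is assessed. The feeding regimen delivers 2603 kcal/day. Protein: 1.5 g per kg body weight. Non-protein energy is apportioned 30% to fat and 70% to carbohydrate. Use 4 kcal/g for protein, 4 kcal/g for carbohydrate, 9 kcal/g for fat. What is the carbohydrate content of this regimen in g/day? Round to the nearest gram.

400 g/day

Protein = 1.5 × 53 = 79.5 g → 79.5 × 4 = 318 kcal.
Non-protein calories = 2603 − 318 = 2285 kcal.
Fat: 30% × 2285 = 685.5 kcal; carbohydrate: 1599.5 kcal.
Carbohydrate: 1599.5 kcal ÷ 4 kcal/g = 399.875 g.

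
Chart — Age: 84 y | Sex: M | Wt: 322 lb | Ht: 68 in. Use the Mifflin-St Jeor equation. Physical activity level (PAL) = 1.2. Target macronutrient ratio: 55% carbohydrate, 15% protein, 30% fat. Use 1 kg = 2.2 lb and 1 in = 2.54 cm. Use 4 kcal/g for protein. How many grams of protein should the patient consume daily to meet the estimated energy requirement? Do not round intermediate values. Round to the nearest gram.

96 g/day

Convert to metric: weight = 322 ÷ 2.2 = 146.3636 kg; height = 68 × 2.54 = 172.72 cm.
Mifflin-St Jeor (male): BMR = 10(146.3636) + 6.25(172.72) − 5(84) + 5 = 1463.6364 + 1079.5 − 420 + 5 = 2128.1364 kcal/day.
TEE = 2128.1364 × 1.2 = 2553.7636 kcal/day.
Protein energy = 15% × 2553.7636 = 383.0645 kcal.
Protein = 383.0645 ÷ 4 kcal/g = 95.7661 g.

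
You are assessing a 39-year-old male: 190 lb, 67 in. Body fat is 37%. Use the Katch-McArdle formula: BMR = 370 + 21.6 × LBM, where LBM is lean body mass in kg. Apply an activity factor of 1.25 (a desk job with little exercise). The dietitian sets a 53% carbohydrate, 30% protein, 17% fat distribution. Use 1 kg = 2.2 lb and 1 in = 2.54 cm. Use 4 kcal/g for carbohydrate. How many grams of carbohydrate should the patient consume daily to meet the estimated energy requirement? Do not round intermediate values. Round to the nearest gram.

Convert to metric: weight = 190 ÷ 2.2 = 86.3636 kg; height = 67 × 2.54 = 170.18 cm.
LBM = 86.3636 × (1 − 0.37) = 54.4091 kg. Katch-McArdle: BMR = 370 + 21.6 × 54.4091 = 1545.2364 kcal/day.
TEE = 1545.2364 × 1.25 = 1931.5455 kcal/day.
Carbohydrate energy = 53% × 1931.5455 = 1023.7191 kcal.
Carbohydrate = 1023.7191 ÷ 4 kcal/g = 255.9298 g.

256 g/day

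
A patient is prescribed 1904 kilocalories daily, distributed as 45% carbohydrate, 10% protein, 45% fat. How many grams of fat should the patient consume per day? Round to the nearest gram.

95 g/day

Fat energy = 45% × 1904 = 856.8 kcal.
At 9 kcal/g: 856.8 ÷ 9 = 95.2 g.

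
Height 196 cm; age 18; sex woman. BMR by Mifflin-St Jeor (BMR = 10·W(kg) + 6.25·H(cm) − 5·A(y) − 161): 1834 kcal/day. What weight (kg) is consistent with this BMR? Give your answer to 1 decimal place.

1834 = 10·W + 6.25(196) − 5(18) − 161
10·W = 1834 − 974 = 860, so W = 86 kg.

86.0 kg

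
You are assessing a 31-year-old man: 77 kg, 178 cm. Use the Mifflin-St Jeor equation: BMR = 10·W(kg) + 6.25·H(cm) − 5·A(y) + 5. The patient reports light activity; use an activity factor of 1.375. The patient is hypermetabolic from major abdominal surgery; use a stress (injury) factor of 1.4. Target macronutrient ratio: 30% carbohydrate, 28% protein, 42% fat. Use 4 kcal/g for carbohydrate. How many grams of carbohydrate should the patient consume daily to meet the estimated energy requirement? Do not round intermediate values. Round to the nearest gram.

250 g/day

Mifflin-St Jeor (male): BMR = 10(77) + 6.25(178) − 5(31) + 5 = 770 + 1112.5 − 155 + 5 = 1732.5 kcal/day.
TEE = 1732.5 × 1.375 = 2382.1875 kcal/day.
With stress factor 1.4: 2382.1875 × 1.4 = 3335.0625 kcal/day.
Carbohydrate energy = 30% × 3335.0625 = 1000.5188 kcal.
Carbohydrate = 1000.5188 ÷ 4 kcal/g = 250.1297 g.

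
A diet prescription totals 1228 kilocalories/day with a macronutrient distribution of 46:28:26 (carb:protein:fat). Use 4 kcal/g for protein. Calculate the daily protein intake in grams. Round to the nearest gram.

Protein energy = 28% × 1228 = 343.84 kcal.
At 4 kcal/g: 343.84 ÷ 4 = 85.96 g.

86 g/day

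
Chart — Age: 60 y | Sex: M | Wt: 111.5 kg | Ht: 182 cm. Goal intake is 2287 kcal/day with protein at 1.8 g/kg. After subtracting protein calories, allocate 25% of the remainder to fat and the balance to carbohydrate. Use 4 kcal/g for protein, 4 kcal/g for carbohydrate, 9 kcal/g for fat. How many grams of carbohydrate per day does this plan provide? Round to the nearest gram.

Protein = 1.8 × 111.5 = 200.7 g → 200.7 × 4 = 802.8 kcal.
Non-protein calories = 2287 − 802.8 = 1484.2 kcal.
Fat: 25% × 1484.2 = 371.05 kcal; carbohydrate: 1113.15 kcal.
Carbohydrate: 1113.15 kcal ÷ 4 kcal/g = 278.2875 g.

278 g/day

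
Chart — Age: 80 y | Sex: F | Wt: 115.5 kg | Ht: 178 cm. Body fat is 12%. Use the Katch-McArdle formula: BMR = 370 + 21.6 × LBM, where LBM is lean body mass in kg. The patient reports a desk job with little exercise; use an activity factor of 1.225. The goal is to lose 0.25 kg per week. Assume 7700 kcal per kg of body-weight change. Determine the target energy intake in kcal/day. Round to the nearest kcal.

LBM = 115.5 × (1 − 0.12) = 101.64 kg. Katch-McArdle: BMR = 370 + 21.6 × 101.64 = 2565.424 kcal/day.
TEE = 2565.424 × 1.225 = 3142.6444 kcal/day.
Required daily deficit = 0.25 × 7700 ÷ 7 = 275 kcal/day.
Target intake = 3142.6444 − 275 = 2867.6444 kcal/day.

2868 kcal/day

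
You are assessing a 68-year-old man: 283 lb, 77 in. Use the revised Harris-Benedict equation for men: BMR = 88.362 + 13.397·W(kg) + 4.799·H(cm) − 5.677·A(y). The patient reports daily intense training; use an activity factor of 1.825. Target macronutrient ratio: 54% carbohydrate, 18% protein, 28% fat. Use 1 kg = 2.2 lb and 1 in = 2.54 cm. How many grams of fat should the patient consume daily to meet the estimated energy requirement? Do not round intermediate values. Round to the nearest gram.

Convert to metric: weight = 283 ÷ 2.2 = 128.6364 kg; height = 77 × 2.54 = 195.58 cm.
Harris-Benedict: BMR = 88.362 + 13.397(128.6364) + 4.799(195.58) − 5.677(68) = 2364.2558 kcal/day.
TEE = 2364.2558 × 1.825 = 4314.7668 kcal/day.
Fat energy = 28% × 4314.7668 = 1208.1347 kcal.
Fat = 1208.1347 ÷ 9 kcal/g = 134.2372 g.

134 g/day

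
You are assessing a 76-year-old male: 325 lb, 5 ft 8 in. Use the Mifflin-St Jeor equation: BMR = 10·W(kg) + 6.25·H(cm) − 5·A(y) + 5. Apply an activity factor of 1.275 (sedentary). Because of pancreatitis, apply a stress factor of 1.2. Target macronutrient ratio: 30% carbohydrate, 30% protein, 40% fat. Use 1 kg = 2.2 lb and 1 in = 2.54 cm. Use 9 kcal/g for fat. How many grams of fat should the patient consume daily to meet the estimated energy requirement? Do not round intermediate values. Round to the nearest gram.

Convert to metric: weight = 325 ÷ 2.2 = 147.7273 kg; height = (5×12 + 8) × 2.54 = 68 × 2.54 = 172.72 cm.
Mifflin-St Jeor (male): BMR = 10(147.7273) + 6.25(172.72) − 5(76) + 5 = 1477.2727 + 1079.5 − 380 + 5 = 2181.7727 kcal/day.
TEE = 2181.7727 × 1.275 = 2781.7602 kcal/day.
With stress factor 1.2: 2781.7602 × 1.2 = 3338.1123 kcal/day.
Fat energy = 40% × 3338.1123 = 1335.2449 kcal.
Fat = 1335.2449 ÷ 9 kcal/g = 148.3605 g.

148 g/day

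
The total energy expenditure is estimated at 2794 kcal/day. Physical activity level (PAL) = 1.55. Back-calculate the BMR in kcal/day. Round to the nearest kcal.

1803 kcal/day

BMR = TEE ÷ activity factor = 2794 ÷ 1.55 = 1802.5806 kcal/day.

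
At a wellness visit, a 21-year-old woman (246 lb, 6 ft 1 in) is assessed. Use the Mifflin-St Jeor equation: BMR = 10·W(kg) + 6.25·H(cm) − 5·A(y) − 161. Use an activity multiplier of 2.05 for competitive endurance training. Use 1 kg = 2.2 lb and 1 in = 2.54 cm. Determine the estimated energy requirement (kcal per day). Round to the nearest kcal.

4123 kcal per day

Convert to metric: weight = 246 ÷ 2.2 = 111.8182 kg; height = (6×12 + 1) × 2.54 = 73 × 2.54 = 185.42 cm.
Mifflin-St Jeor (female): BMR = 10(111.8182) + 6.25(185.42) − 5(21) − 161 = 1118.1818 + 1158.875 − 105 − 161 = 2011.0568 kcal/day.
TEE = BMR × activity factor = 2011.0568 × 2.05 = 4122.6665 kcal/day.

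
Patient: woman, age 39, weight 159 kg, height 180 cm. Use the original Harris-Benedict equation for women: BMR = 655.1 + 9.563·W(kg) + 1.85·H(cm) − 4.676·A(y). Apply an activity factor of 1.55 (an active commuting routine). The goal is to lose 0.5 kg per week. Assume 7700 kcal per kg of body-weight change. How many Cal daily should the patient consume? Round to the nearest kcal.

3056 Cal daily

Harris-Benedict: BMR = 655.1 + 9.563(159) + 1.85(180) − 4.676(39) = 2326.253 kcal/day.
TEE = 2326.253 × 1.55 = 3605.6922 kcal/day.
Required daily deficit = 0.5 × 7700 ÷ 7 = 550 kcal/day.
Target intake = 3605.6922 − 550 = 3055.6922 kcal/day.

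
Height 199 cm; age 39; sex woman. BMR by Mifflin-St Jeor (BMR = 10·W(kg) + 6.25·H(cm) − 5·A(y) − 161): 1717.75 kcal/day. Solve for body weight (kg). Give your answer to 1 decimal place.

1717.75 = 10·W + 6.25(199) − 5(39) − 161
10·W = 1717.75 − 887.75 = 830, so W = 83 kg.

83.0 kg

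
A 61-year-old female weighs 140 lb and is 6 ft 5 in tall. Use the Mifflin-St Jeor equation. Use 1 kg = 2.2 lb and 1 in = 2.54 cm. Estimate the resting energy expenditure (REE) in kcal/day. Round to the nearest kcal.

1393 kcal/day

Convert to metric: weight = 140 ÷ 2.2 = 63.6364 kg; height = (6×12 + 5) × 2.54 = 77 × 2.54 = 195.58 cm.
Mifflin-St Jeor (female): BMR = 10(63.6364) + 6.25(195.58) − 5(61) − 161 = 636.3636 + 1222.375 − 305 − 161 = 1392.7386 kcal/day.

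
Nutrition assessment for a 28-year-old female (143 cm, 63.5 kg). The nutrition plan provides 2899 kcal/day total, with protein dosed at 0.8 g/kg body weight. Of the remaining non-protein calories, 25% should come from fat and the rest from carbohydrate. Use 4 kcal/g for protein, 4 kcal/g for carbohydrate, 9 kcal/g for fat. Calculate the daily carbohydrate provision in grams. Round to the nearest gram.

Protein = 0.8 × 63.5 = 50.8 g → 50.8 × 4 = 203.2 kcal.
Non-protein calories = 2899 − 203.2 = 2695.8 kcal.
Fat: 25% × 2695.8 = 673.95 kcal; carbohydrate: 2021.85 kcal.
Carbohydrate: 2021.85 kcal ÷ 4 kcal/g = 505.4625 g.

505 g/day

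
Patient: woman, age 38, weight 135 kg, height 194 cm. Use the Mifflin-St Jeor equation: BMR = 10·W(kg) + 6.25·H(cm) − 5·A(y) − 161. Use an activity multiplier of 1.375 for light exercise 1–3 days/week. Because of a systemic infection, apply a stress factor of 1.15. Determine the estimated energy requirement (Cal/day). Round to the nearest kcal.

3497 Cal/day

Mifflin-St Jeor (female): BMR = 10(135) + 6.25(194) − 5(38) − 161 = 1350 + 1212.5 − 190 − 161 = 2211.5 kcal/day.
TEE = BMR × activity factor = 2211.5 × 1.375 = 3040.8125 kcal/day.
Apply stress factor: 3040.8125 × 1.15 = 3496.9344 kcal/day.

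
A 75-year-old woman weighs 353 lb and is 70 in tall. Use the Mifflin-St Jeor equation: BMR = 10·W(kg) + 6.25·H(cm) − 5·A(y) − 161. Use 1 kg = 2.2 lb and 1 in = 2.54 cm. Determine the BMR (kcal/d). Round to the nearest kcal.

Convert to metric: weight = 353 ÷ 2.2 = 160.4545 kg; height = 70 × 2.54 = 177.8 cm.
Mifflin-St Jeor (female): BMR = 10(160.4545) + 6.25(177.8) − 5(75) − 161 = 1604.5455 + 1111.25 − 375 − 161 = 2179.7955 kcal/day.

2180 kcal/d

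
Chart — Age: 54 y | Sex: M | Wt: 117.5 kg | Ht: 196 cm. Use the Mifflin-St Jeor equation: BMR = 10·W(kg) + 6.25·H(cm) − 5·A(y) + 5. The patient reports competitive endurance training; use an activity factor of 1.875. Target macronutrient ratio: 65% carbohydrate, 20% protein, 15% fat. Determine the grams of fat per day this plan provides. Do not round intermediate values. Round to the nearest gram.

Mifflin-St Jeor (male): BMR = 10(117.5) + 6.25(196) − 5(54) + 5 = 1175 + 1225 − 270 + 5 = 2135 kcal/day.
TEE = 2135 × 1.875 = 4003.125 kcal/day.
Fat energy = 15% × 4003.125 = 600.4688 kcal.
Fat = 600.4688 ÷ 9 kcal/g = 66.7188 g.

67 g/day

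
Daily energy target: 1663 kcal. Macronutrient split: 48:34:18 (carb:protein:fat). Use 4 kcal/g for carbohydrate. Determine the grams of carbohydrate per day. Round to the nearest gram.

Carbohydrate energy = 48% × 1663 = 798.24 kcal.
At 4 kcal/g: 798.24 ÷ 4 = 199.56 g.

200 g/day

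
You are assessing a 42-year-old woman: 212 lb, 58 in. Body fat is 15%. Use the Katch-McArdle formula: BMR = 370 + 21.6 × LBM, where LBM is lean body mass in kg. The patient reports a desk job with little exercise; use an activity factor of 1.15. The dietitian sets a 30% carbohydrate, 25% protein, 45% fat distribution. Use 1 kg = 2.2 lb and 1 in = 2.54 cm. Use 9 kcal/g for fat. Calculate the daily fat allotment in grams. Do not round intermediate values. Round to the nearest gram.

123 g/day

Convert to metric: weight = 212 ÷ 2.2 = 96.3636 kg; height = 58 × 2.54 = 147.32 cm.
LBM = 96.3636 × (1 − 0.15) = 81.9091 kg. Katch-McArdle: BMR = 370 + 21.6 × 81.9091 = 2139.2364 kcal/day.
TEE = 2139.2364 × 1.15 = 2460.1218 kcal/day.
Fat energy = 45% × 2460.1218 = 1107.0548 kcal.
Fat = 1107.0548 ÷ 9 kcal/g = 123.0061 g.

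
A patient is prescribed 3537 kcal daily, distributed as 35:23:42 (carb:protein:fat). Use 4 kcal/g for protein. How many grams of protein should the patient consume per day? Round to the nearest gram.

Protein energy = 23% × 3537 = 813.51 kcal.
At 4 kcal/g: 813.51 ÷ 4 = 203.3775 g.

203 g/day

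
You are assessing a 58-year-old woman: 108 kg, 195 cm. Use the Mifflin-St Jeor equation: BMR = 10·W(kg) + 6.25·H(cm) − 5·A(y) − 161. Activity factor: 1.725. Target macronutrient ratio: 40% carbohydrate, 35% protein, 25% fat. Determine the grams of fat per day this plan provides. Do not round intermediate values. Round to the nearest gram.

89 g/day

Mifflin-St Jeor (female): BMR = 10(108) + 6.25(195) − 5(58) − 161 = 1080 + 1218.75 − 290 − 161 = 1847.75 kcal/day.
TEE = 1847.75 × 1.725 = 3187.3688 kcal/day.
Fat energy = 25% × 3187.3688 = 796.8422 kcal.
Fat = 796.8422 ÷ 9 kcal/g = 88.538 g.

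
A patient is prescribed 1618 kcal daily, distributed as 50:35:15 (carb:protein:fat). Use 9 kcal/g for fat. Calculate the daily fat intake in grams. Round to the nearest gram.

27 g/day

Fat energy = 15% × 1618 = 242.7 kcal.
At 9 kcal/g: 242.7 ÷ 9 = 26.9667 g.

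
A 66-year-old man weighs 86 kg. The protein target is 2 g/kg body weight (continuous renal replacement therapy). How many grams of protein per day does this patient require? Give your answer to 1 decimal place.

172.0 g/day

Protein = 2 g/kg × 86 kg = 172 g/day.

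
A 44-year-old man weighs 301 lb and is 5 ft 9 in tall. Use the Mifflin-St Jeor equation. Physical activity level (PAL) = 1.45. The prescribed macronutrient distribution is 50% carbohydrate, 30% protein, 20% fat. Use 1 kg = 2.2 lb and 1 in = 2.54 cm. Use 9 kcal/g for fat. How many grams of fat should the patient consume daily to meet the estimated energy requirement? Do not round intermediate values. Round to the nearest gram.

72 g/day

Convert to metric: weight = 301 ÷ 2.2 = 136.8182 kg; height = (5×12 + 9) × 2.54 = 69 × 2.54 = 175.26 cm.
Mifflin-St Jeor (male): BMR = 10(136.8182) + 6.25(175.26) − 5(44) + 5 = 1368.1818 + 1095.375 − 220 + 5 = 2248.5568 kcal/day.
TEE = 2248.5568 × 1.45 = 3260.4074 kcal/day.
Fat energy = 20% × 3260.4074 = 652.0815 kcal.
Fat = 652.0815 ÷ 9 kcal/g = 72.4535 g.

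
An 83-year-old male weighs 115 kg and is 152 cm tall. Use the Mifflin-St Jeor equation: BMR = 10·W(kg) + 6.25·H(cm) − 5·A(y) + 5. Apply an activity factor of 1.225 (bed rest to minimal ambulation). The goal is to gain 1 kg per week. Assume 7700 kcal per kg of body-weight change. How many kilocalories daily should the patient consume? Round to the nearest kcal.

3170 kilocalories daily

Mifflin-St Jeor (male): BMR = 10(115) + 6.25(152) − 5(83) + 5 = 1150 + 950 − 415 + 5 = 1690 kcal/day.
TEE = 1690 × 1.225 = 2070.25 kcal/day.
Required daily surplus = 1 × 7700 ÷ 7 = 1100 kcal/day.
Target intake = 2070.25 + 1100 = 3170.25 kcal/day.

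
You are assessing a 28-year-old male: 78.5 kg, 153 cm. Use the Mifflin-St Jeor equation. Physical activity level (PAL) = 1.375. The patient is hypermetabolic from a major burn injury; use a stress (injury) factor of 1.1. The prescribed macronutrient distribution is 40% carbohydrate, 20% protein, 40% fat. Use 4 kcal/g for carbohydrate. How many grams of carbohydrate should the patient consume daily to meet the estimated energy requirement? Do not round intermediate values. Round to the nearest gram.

243 g/day

Mifflin-St Jeor (male): BMR = 10(78.5) + 6.25(153) − 5(28) + 5 = 785 + 956.25 − 140 + 5 = 1606.25 kcal/day.
TEE = 1606.25 × 1.375 = 2208.5938 kcal/day.
With stress factor 1.1: 2208.5938 × 1.1 = 2429.4531 kcal/day.
Carbohydrate energy = 40% × 2429.4531 = 971.7813 kcal.
Carbohydrate = 971.7813 ÷ 4 kcal/g = 242.9453 g.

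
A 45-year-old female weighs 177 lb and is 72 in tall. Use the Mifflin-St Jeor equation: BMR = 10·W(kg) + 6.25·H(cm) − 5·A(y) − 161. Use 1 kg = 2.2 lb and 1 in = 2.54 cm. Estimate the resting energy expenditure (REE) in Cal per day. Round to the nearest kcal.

1562 Cal per day

Convert to metric: weight = 177 ÷ 2.2 = 80.4545 kg; height = 72 × 2.54 = 182.88 cm.
Mifflin-St Jeor (female): BMR = 10(80.4545) + 6.25(182.88) − 5(45) − 161 = 804.5455 + 1143 − 225 − 161 = 1561.5455 kcal/day.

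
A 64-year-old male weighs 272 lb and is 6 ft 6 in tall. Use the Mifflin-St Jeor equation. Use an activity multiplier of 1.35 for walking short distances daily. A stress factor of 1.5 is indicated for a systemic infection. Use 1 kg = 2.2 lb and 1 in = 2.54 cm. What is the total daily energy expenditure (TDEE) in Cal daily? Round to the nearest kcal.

Convert to metric: weight = 272 ÷ 2.2 = 123.6364 kg; height = (6×12 + 6) × 2.54 = 78 × 2.54 = 198.12 cm.
Mifflin-St Jeor (male): BMR = 10(123.6364) + 6.25(198.12) − 5(64) + 5 = 1236.3636 + 1238.25 − 320 + 5 = 2159.6136 kcal/day.
TEE = BMR × activity factor = 2159.6136 × 1.35 = 2915.4784 kcal/day.
Apply stress factor: 2915.4784 × 1.5 = 4373.2176 kcal/day.

4373 Cal daily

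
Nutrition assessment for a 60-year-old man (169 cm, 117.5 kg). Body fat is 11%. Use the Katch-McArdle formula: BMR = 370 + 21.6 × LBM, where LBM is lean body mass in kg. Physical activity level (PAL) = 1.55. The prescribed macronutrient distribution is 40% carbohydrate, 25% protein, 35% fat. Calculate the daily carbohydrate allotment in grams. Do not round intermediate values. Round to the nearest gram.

407 g/day

LBM = 117.5 × (1 − 0.11) = 104.575 kg. Katch-McArdle: BMR = 370 + 21.6 × 104.575 = 2628.82 kcal/day.
TEE = 2628.82 × 1.55 = 4074.671 kcal/day.
Carbohydrate energy = 40% × 4074.671 = 1629.8684 kcal.
Carbohydrate = 1629.8684 ÷ 4 kcal/g = 407.4671 g.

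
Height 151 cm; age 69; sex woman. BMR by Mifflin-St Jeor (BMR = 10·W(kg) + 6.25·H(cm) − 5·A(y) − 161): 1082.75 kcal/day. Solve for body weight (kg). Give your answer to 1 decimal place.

64.5 kg

1082.75 = 10·W + 6.25(151) − 5(69) − 161
10·W = 1082.75 − 437.75 = 645, so W = 64.5 kg.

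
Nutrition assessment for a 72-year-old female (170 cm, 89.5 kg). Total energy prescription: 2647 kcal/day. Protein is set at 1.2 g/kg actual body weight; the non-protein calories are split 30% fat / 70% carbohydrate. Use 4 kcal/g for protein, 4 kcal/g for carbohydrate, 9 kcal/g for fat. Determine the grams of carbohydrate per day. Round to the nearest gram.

Protein = 1.2 × 89.5 = 107.4 g → 107.4 × 4 = 429.6 kcal.
Non-protein calories = 2647 − 429.6 = 2217.4 kcal.
Fat: 30% × 2217.4 = 665.22 kcal; carbohydrate: 1552.18 kcal.
Carbohydrate: 1552.18 kcal ÷ 4 kcal/g = 388.045 g.

388 g/day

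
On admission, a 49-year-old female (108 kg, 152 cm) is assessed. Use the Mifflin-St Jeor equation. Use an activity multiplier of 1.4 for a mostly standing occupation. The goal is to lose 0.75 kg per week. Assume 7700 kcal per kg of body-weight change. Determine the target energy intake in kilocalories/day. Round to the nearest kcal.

1449 kilocalories/day

Mifflin-St Jeor (female): BMR = 10(108) + 6.25(152) − 5(49) − 161 = 1080 + 950 − 245 − 161 = 1624 kcal/day.
TEE = 1624 × 1.4 = 2273.6 kcal/day.
Required daily deficit = 0.75 × 7700 ÷ 7 = 825 kcal/day.
Target intake = 2273.6 − 825 = 1448.6 kcal/day.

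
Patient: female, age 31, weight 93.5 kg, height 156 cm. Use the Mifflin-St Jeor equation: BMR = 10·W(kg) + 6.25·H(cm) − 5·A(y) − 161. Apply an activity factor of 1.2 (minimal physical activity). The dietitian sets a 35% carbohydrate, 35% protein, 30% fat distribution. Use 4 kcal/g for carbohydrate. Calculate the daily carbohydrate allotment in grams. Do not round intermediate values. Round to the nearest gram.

Mifflin-St Jeor (female): BMR = 10(93.5) + 6.25(156) − 5(31) − 161 = 935 + 975 − 155 − 161 = 1594 kcal/day.
TEE = 1594 × 1.2 = 1912.8 kcal/day.
Carbohydrate energy = 35% × 1912.8 = 669.48 kcal.
Carbohydrate = 669.48 ÷ 4 kcal/g = 167.37 g.

167 g/day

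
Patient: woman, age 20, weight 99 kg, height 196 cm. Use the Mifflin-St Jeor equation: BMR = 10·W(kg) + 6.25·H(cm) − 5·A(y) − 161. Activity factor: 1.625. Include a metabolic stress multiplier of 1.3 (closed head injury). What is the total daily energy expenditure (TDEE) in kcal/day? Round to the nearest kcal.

Mifflin-St Jeor (female): BMR = 10(99) + 6.25(196) − 5(20) − 161 = 990 + 1225 − 100 − 161 = 1954 kcal/day.
TEE = BMR × activity factor = 1954 × 1.625 = 3175.25 kcal/day.
Apply stress factor: 3175.25 × 1.3 = 4127.825 kcal/day.

4128 kcal/day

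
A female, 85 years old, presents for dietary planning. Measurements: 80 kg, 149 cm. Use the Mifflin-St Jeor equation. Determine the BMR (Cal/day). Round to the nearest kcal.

Mifflin-St Jeor (female): BMR = 10(80) + 6.25(149) − 5(85) − 161 = 800 + 931.25 − 425 − 161 = 1145.25 kcal/day.

1145 Cal/day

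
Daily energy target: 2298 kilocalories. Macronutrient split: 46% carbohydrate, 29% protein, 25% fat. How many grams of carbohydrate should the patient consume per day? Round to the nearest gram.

Carbohydrate energy = 46% × 2298 = 1057.08 kcal.
At 4 kcal/g: 1057.08 ÷ 4 = 264.27 g.

264 g/day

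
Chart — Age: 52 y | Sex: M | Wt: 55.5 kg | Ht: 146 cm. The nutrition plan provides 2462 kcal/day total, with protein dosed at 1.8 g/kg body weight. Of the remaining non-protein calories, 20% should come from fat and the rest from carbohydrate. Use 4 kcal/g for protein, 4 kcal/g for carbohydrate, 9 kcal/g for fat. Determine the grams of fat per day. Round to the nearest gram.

Protein = 1.8 × 55.5 = 99.9 g → 99.9 × 4 = 399.6 kcal.
Non-protein calories = 2462 − 399.6 = 2062.4 kcal.
Fat: 20% × 2062.4 = 412.48 kcal; carbohydrate: 1649.92 kcal.
Fat: 412.48 kcal ÷ 9 kcal/g = 45.8311 g.

46 g/day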